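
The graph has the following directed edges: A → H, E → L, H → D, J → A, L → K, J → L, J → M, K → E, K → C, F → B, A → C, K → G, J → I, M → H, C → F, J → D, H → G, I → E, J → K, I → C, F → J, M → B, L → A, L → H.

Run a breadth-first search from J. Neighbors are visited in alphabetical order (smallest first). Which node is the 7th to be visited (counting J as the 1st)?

M

Visit J; enqueue A, D, I, K, L, M → queue [A, D, I, K, L, M]
Visit A; enqueue C, H → queue [D, I, K, L, M, C, H]
Visit D → queue [I, K, L, M, C, H]
Visit I; enqueue E → queue [K, L, M, C, H, E]
Visit K; enqueue G → queue [L, M, C, H, E, G]
Visit L → queue [M, C, H, E, G]
Visit M; enqueue B → queue [C, H, E, G, B]
Visit C; enqueue F → queue [H, E, G, B, F]
Visit H → queue [E, G, B, F]
Visit E → queue [G, B, F]
Visit G → queue [B, F]
Visit B → queue [F]
Visit F → queue []

Visit order: J, A, D, I, K, L, M, C, H, E, G, B, F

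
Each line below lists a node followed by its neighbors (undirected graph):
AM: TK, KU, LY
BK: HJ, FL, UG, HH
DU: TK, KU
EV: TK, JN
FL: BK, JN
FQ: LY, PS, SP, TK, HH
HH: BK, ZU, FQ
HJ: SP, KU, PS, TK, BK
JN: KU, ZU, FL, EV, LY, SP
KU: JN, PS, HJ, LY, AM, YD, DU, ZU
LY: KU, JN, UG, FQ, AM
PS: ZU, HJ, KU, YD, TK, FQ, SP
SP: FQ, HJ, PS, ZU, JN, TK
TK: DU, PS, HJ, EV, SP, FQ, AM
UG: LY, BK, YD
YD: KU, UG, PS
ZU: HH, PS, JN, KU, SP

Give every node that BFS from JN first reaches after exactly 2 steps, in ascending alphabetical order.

AM, BK, DU, FQ, HH, HJ, PS, TK, UG, YD

Level 0: JN
Level 1: EV, FL, KU, LY, SP, ZU
Level 2: AM, BK, DU, FQ, HH, HJ, PS, TK, UG, YD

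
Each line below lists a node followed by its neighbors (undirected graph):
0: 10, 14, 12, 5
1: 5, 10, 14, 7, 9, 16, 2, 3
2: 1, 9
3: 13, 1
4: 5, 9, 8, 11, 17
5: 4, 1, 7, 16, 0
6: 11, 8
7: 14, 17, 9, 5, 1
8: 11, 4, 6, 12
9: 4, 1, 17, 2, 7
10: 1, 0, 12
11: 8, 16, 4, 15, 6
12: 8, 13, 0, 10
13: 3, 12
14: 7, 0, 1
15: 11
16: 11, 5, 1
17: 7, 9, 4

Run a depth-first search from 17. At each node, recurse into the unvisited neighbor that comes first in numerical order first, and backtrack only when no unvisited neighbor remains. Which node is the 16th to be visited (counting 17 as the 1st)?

Visit 17
17 → 4
4 → 5
5 → 0
0 → 10
10 → 1
1 → 2
2 → 9
9 → 7
7 → 14
1 → 3
3 → 13
13 → 12
12 → 8
8 → 6
6 → 11
11 → 15
11 → 16

Visit order: 17, 4, 5, 0, 10, 1, 2, 9, 7, 14, 3, 13, 12, 8, 6, 11, 15, 16

11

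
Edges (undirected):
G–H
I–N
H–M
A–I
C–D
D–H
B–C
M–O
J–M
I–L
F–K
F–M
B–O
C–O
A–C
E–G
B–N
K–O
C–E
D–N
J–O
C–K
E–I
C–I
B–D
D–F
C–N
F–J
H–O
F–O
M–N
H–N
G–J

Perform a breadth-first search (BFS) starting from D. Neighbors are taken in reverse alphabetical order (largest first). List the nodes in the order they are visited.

D -> N -> H -> F -> C -> B -> M -> I -> O -> G -> K -> J -> E -> A -> L

Visit D; enqueue N, H, F, C, B → queue [N, H, F, C, B]
Visit N; enqueue M, I → queue [H, F, C, B, M, I]
Visit H; enqueue O, G → queue [F, C, B, M, I, O, G]
Visit F; enqueue K, J → queue [C, B, M, I, O, G, K, J]
Visit C; enqueue E, A → queue [B, M, I, O, G, K, J, E, A]
Visit B → queue [M, I, O, G, K, J, E, A]
Visit M → queue [I, O, G, K, J, E, A]
Visit I; enqueue L → queue [O, G, K, J, E, A, L]
Visit O → queue [G, K, J, E, A, L]
Visit G → queue [K, J, E, A, L]
Visit K → queue [J, E, A, L]
Visit J → queue [E, A, L]
Visit E → queue [A, L]
Visit A → queue [L]
Visit L → queue []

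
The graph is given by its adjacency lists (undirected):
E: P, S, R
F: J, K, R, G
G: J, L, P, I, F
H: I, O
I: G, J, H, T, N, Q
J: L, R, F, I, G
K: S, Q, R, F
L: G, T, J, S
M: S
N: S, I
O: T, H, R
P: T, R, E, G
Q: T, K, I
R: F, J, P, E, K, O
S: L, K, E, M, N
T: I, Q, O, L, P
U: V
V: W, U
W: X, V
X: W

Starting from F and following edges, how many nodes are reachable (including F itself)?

16

BFS from F visits: F, G, J, K, R, I, L, P, Q, S, E, O, H, N, T, M
Reachable nodes: 16 of 20 total.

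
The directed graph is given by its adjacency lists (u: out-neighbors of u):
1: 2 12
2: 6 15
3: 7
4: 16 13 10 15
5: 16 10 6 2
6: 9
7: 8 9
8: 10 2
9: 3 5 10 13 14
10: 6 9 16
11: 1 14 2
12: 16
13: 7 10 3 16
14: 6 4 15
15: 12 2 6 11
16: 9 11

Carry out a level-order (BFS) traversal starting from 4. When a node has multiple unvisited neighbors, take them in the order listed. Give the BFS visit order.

4 -> 16 -> 13 -> 10 -> 15 -> 9 -> 11 -> 7 -> 3 -> 6 -> 12 -> 2 -> 5 -> 14 -> 1 -> 8

Visit 4; enqueue 16, 13, 10, 15 → queue [16, 13, 10, 15]
Visit 16; enqueue 9, 11 → queue [13, 10, 15, 9, 11]
Visit 13; enqueue 7, 3 → queue [10, 15, 9, 11, 7, 3]
Visit 10; enqueue 6 → queue [15, 9, 11, 7, 3, 6]
Visit 15; enqueue 12, 2 → queue [9, 11, 7, 3, 6, 12, 2]
Visit 9; enqueue 5, 14 → queue [11, 7, 3, 6, 12, 2, 5, 14]
Visit 11; enqueue 1 → queue [7, 3, 6, 12, 2, 5, 14, 1]
Visit 7; enqueue 8 → queue [3, 6, 12, 2, 5, 14, 1, 8]
Visit 3 → queue [6, 12, 2, 5, 14, 1, 8]
Visit 6 → queue [12, 2, 5, 14, 1, 8]
Visit 12 → queue [2, 5, 14, 1, 8]
Visit 2 → queue [5, 14, 1, 8]
Visit 5 → queue [14, 1, 8]
Visit 14 → queue [1, 8]
Visit 1 → queue [8]
Visit 8 → queue []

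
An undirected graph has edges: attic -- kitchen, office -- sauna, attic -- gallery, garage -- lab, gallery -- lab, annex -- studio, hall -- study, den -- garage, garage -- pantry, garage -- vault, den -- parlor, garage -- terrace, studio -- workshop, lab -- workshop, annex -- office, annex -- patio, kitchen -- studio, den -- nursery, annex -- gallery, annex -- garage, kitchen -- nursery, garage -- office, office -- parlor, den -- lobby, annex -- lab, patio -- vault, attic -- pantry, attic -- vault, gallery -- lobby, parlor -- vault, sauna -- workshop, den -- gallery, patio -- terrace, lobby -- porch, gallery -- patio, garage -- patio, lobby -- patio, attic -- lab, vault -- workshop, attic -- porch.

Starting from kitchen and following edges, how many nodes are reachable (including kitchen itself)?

19

BFS from kitchen visits: kitchen, studio, nursery, attic, workshop, annex, den, vault, porch, pantry, lab, gallery, sauna, patio, office, garage, parlor, lobby, terrace
Reachable nodes: 19 of 21 total.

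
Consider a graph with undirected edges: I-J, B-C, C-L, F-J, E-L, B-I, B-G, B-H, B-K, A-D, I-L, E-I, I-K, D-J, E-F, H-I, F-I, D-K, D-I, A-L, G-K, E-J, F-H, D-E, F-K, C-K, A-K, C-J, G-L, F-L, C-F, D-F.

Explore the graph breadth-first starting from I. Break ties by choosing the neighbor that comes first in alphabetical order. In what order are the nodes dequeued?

I -> B -> D -> E -> F -> H -> J -> K -> L -> C -> G -> A

Visit I; enqueue B, D, E, F, H, J, K, L → queue [B, D, E, F, H, J, K, L]
Visit B; enqueue C, G → queue [D, E, F, H, J, K, L, C, G]
Visit D; enqueue A → queue [E, F, H, J, K, L, C, G, A]
Visit E → queue [F, H, J, K, L, C, G, A]
Visit F → queue [H, J, K, L, C, G, A]
Visit H → queue [J, K, L, C, G, A]
Visit J → queue [K, L, C, G, A]
Visit K → queue [L, C, G, A]
Visit L → queue [C, G, A]
Visit C → queue [G, A]
Visit G → queue [A]
Visit A → queue []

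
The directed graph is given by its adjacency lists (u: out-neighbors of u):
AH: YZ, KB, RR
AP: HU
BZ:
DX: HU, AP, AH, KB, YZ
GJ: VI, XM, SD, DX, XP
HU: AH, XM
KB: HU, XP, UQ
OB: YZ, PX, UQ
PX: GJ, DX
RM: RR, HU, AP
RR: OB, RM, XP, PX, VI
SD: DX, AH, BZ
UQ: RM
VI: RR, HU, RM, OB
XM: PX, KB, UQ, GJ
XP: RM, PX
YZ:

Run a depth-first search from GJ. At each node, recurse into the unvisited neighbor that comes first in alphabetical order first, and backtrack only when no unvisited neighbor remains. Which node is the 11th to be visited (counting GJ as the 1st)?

RR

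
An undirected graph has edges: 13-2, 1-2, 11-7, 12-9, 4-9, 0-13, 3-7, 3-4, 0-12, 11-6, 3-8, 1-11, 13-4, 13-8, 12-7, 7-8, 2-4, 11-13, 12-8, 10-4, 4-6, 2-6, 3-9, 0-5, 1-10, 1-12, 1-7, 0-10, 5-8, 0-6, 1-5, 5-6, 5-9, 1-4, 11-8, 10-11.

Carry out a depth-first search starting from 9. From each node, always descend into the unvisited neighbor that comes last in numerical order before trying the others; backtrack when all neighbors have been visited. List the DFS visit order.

9 → 12 → 8 → 13 → 11 → 10 → 4 → 6 → 5 → 1 → 7 → 3 → 2 → 0

Visit 9
9 → 12
12 → 8
8 → 13
13 → 11
11 → 10
10 → 4
4 → 6
6 → 5
5 → 1
1 → 7
7 → 3
1 → 2
5 → 0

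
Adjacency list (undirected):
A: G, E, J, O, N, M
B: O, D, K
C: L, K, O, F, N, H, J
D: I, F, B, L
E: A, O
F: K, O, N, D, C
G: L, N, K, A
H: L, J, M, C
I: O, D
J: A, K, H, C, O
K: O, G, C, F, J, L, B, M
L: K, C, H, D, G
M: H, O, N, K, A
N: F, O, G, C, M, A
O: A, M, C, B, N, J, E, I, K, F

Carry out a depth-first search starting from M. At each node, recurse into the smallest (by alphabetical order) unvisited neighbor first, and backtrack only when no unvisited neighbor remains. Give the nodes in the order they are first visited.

Visit M
M → A
A → E
E → O
O → B
B → D
D → F
F → C
C → H
H → J
J → K
K → G
G → L
G → N
D → I

M → A → E → O → B → D → F → C → H → J → K → G → L → N → I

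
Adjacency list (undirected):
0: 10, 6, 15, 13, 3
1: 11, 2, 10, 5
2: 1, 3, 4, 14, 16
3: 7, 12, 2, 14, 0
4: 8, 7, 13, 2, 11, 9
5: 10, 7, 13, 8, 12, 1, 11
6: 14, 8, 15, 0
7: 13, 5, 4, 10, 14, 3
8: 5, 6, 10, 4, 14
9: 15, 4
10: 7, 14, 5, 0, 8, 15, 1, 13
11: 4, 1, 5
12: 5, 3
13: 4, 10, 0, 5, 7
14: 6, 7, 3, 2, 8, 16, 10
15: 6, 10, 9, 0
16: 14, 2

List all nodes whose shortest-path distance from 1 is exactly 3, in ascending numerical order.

Level 0: 1
Level 1: 2, 5, 10, 11
Level 2: 0, 3, 4, 7, 8, 12, 13, 14, 15, 16
Level 3: 6, 9

6, 9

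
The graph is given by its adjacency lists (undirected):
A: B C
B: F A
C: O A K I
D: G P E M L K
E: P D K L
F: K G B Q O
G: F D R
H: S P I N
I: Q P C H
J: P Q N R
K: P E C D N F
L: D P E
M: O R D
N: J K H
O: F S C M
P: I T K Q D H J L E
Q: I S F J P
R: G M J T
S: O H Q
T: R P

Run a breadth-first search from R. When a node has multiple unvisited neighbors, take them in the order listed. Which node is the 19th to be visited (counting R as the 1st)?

H

Visit R; enqueue G, M, J, T → queue [G, M, J, T]
Visit G; enqueue F, D → queue [M, J, T, F, D]
Visit M; enqueue O → queue [J, T, F, D, O]
Visit J; enqueue P, Q, N → queue [T, F, D, O, P, Q, N]
Visit T → queue [F, D, O, P, Q, N]
Visit F; enqueue K, B → queue [D, O, P, Q, N, K, B]
Visit D; enqueue E, L → queue [O, P, Q, N, K, B, E, L]
Visit O; enqueue S, C → queue [P, Q, N, K, B, E, L, S, C]
Visit P; enqueue I, H → queue [Q, N, K, B, E, L, S, C, I, H]
Visit Q → queue [N, K, B, E, L, S, C, I, H]
Visit N → queue [K, B, E, L, S, C, I, H]
Visit K → queue [B, E, L, S, C, I, H]
Visit B; enqueue A → queue [E, L, S, C, I, H, A]
Visit E → queue [L, S, C, I, H, A]
Visit L → queue [S, C, I, H, A]
Visit S → queue [C, I, H, A]
Visit C → queue [I, H, A]
Visit I → queue [H, A]
Visit H → queue [A]
Visit A → queue []

Visit order: R, G, M, J, T, F, D, O, P, Q, N, K, B, E, L, S, C, I, H, A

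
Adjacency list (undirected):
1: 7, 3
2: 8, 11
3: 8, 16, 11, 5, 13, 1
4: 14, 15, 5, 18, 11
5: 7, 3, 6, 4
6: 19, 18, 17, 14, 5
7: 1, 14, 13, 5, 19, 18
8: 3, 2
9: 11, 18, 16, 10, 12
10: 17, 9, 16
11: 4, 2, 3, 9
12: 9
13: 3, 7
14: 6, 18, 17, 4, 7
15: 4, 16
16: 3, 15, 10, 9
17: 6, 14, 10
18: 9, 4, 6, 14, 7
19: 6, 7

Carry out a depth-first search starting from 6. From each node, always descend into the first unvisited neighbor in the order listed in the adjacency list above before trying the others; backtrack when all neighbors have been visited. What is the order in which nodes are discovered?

Visit 6
6 → 19
19 → 7
7 → 1
1 → 3
3 → 8
8 → 2
2 → 11
11 → 4
4 → 14
14 → 18
18 → 9
9 → 16
16 → 15
16 → 10
10 → 17
9 → 12
4 → 5
3 → 13

6, 19, 7, 1, 3, 8, 2, 11, 4, 14, 18, 9, 16, 15, 10, 17, 12, 5, 13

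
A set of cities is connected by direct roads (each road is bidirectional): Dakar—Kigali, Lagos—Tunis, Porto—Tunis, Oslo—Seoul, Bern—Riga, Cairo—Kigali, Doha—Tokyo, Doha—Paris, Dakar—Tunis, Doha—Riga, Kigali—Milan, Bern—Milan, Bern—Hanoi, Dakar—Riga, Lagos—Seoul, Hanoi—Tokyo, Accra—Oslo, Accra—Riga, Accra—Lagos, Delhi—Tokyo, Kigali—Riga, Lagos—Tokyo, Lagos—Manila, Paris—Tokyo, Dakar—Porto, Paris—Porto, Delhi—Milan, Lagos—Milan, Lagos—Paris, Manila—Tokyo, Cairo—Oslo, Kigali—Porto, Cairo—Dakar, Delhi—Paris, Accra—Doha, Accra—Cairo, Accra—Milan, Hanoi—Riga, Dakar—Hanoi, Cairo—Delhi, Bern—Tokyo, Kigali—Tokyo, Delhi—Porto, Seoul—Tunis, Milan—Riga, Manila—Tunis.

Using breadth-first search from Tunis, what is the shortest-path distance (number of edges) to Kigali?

Level 0: Tunis
Level 1: Dakar, Lagos, Manila, Porto, Seoul
Level 2: Accra, Cairo, Delhi, Hanoi, Kigali, Milan, Oslo, Paris, Riga, Tokyo
Level 3: Bern, Doha
Kigali first appears at level 2.

2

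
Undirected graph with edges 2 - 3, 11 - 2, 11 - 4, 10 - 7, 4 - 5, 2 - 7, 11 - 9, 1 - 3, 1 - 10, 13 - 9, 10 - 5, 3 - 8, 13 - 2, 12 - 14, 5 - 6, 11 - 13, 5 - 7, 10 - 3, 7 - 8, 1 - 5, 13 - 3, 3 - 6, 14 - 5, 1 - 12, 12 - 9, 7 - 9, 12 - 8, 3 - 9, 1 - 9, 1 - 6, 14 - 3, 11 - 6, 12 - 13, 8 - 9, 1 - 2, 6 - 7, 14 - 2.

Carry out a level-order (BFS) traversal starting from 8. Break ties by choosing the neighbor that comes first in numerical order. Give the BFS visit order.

Visit 8; enqueue 3, 7, 9, 12 → queue [3, 7, 9, 12]
Visit 3; enqueue 1, 2, 6, 10, 13, 14 → queue [7, 9, 12, 1, 2, 6, 10, 13, 14]
Visit 7; enqueue 5 → queue [9, 12, 1, 2, 6, 10, 13, 14, 5]
Visit 9; enqueue 11 → queue [12, 1, 2, 6, 10, 13, 14, 5, 11]
Visit 12 → queue [1, 2, 6, 10, 13, 14, 5, 11]
Visit 1 → queue [2, 6, 10, 13, 14, 5, 11]
Visit 2 → queue [6, 10, 13, 14, 5, 11]
Visit 6 → queue [10, 13, 14, 5, 11]
Visit 10 → queue [13, 14, 5, 11]
Visit 13 → queue [14, 5, 11]
Visit 14 → queue [5, 11]
Visit 5; enqueue 4 → queue [11, 4]
Visit 11 → queue [4]
Visit 4 → queue []

8 → 3 → 7 → 9 → 12 → 1 → 2 → 6 → 10 → 13 → 14 → 5 → 11 → 4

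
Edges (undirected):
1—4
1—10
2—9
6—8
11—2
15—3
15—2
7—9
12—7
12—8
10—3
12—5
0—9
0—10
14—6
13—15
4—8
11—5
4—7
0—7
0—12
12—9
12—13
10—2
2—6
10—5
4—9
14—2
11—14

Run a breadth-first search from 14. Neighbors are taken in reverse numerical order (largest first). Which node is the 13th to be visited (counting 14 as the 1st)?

Visit 14; enqueue 11, 6, 2 → queue [11, 6, 2]
Visit 11; enqueue 5 → queue [6, 2, 5]
Visit 6; enqueue 8 → queue [2, 5, 8]
Visit 2; enqueue 15, 10, 9 → queue [5, 8, 15, 10, 9]
Visit 5; enqueue 12 → queue [8, 15, 10, 9, 12]
Visit 8; enqueue 4 → queue [15, 10, 9, 12, 4]
Visit 15; enqueue 13, 3 → queue [10, 9, 12, 4, 13, 3]
Visit 10; enqueue 1, 0 → queue [9, 12, 4, 13, 3, 1, 0]
Visit 9; enqueue 7 → queue [12, 4, 13, 3, 1, 0, 7]
Visit 12 → queue [4, 13, 3, 1, 0, 7]
Visit 4 → queue [13, 3, 1, 0, 7]
Visit 13 → queue [3, 1, 0, 7]
Visit 3 → queue [1, 0, 7]
Visit 1 → queue [0, 7]
Visit 0 → queue [7]
Visit 7 → queue []

Visit order: 14, 11, 6, 2, 5, 8, 15, 10, 9, 12, 4, 13, 3, 1, 0, 7

3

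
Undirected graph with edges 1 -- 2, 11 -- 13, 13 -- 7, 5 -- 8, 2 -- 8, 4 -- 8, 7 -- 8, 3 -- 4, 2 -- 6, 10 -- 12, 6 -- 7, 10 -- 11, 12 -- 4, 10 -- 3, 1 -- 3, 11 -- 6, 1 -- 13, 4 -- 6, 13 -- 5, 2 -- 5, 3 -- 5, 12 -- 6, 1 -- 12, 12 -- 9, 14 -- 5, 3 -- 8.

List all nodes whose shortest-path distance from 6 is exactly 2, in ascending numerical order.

Level 0: 6
Level 1: 2, 4, 7, 11, 12
Level 2: 1, 3, 5, 8, 9, 10, 13
Level 3: 14

1, 3, 5, 8, 9, 10, 13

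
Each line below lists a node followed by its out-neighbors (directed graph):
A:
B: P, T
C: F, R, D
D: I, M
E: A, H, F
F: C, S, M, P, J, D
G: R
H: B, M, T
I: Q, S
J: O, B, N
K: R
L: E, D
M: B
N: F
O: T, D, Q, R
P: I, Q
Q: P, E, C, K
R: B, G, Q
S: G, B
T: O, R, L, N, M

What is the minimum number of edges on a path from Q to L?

4

Level 0: Q
Level 1: C, E, K, P
Level 2: A, D, F, H, I, R
Level 3: B, G, J, M, S, T
Level 4: L, N, O
L first appears at level 4.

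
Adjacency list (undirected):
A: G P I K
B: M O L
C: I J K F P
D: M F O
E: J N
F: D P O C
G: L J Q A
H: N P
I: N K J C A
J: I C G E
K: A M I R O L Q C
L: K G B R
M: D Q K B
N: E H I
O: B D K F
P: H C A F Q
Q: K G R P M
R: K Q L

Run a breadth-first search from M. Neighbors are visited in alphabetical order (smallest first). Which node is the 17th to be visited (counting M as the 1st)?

H

Visit M; enqueue B, D, K, Q → queue [B, D, K, Q]
Visit B; enqueue L, O → queue [D, K, Q, L, O]
Visit D; enqueue F → queue [K, Q, L, O, F]
Visit K; enqueue A, C, I, R → queue [Q, L, O, F, A, C, I, R]
Visit Q; enqueue G, P → queue [L, O, F, A, C, I, R, G, P]
Visit L → queue [O, F, A, C, I, R, G, P]
Visit O → queue [F, A, C, I, R, G, P]
Visit F → queue [A, C, I, R, G, P]
Visit A → queue [C, I, R, G, P]
Visit C; enqueue J → queue [I, R, G, P, J]
Visit I; enqueue N → queue [R, G, P, J, N]
Visit R → queue [G, P, J, N]
Visit G → queue [P, J, N]
Visit P; enqueue H → queue [J, N, H]
Visit J; enqueue E → queue [N, H, E]
Visit N → queue [H, E]
Visit H → queue [E]
Visit E → queue []

Visit order: M, B, D, K, Q, L, O, F, A, C, I, R, G, P, J, N, H, E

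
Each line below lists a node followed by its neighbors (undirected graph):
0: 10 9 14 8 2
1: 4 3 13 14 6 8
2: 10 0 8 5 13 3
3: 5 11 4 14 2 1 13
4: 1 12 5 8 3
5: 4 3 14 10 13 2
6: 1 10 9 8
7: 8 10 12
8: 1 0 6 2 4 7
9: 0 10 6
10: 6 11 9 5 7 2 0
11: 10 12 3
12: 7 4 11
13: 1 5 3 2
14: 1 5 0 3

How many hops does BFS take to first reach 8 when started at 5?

Level 0: 5
Level 1: 2, 3, 4, 10, 13, 14
Level 2: 0, 1, 6, 7, 8, 9, 11, 12
8 first appears at level 2.

2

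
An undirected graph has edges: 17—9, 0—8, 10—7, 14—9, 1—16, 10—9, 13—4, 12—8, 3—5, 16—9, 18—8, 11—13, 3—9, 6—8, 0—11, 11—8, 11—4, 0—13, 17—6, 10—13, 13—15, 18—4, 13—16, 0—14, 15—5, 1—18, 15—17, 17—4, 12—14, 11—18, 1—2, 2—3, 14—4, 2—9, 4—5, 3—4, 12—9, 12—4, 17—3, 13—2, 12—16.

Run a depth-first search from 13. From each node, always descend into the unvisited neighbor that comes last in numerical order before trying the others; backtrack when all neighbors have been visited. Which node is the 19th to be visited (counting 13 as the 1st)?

7

Visit 13
13 → 16
16 → 12
12 → 14
14 → 9
9 → 17
17 → 15
15 → 5
5 → 4
4 → 18
18 → 11
11 → 8
8 → 6
8 → 0
18 → 1
1 → 2
2 → 3
9 → 10
10 → 7

Visit order: 13, 16, 12, 14, 9, 17, 15, 5, 4, 18, 11, 8, 6, 0, 1, 2, 3, 10, 7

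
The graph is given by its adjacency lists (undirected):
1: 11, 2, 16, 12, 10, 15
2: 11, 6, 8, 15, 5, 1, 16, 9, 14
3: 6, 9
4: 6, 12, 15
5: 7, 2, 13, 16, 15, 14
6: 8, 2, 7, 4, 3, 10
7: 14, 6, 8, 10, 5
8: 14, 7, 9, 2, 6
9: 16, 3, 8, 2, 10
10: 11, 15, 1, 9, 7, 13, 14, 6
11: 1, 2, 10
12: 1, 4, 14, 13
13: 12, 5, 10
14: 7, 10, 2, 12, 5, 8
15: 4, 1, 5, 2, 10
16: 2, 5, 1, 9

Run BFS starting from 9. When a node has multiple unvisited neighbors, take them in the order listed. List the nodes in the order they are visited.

9, 16, 3, 8, 2, 10, 5, 1, 6, 14, 7, 11, 15, 13, 12, 4

Visit 9; enqueue 16, 3, 8, 2, 10 → queue [16, 3, 8, 2, 10]
Visit 16; enqueue 5, 1 → queue [3, 8, 2, 10, 5, 1]
Visit 3; enqueue 6 → queue [8, 2, 10, 5, 1, 6]
Visit 8; enqueue 14, 7 → queue [2, 10, 5, 1, 6, 14, 7]
Visit 2; enqueue 11, 15 → queue [10, 5, 1, 6, 14, 7, 11, 15]
Visit 10; enqueue 13 → queue [5, 1, 6, 14, 7, 11, 15, 13]
Visit 5 → queue [1, 6, 14, 7, 11, 15, 13]
Visit 1; enqueue 12 → queue [6, 14, 7, 11, 15, 13, 12]
Visit 6; enqueue 4 → queue [14, 7, 11, 15, 13, 12, 4]
Visit 14 → queue [7, 11, 15, 13, 12, 4]
Visit 7 → queue [11, 15, 13, 12, 4]
Visit 11 → queue [15, 13, 12, 4]
Visit 15 → queue [13, 12, 4]
Visit 13 → queue [12, 4]
Visit 12 → queue [4]
Visit 4 → queue []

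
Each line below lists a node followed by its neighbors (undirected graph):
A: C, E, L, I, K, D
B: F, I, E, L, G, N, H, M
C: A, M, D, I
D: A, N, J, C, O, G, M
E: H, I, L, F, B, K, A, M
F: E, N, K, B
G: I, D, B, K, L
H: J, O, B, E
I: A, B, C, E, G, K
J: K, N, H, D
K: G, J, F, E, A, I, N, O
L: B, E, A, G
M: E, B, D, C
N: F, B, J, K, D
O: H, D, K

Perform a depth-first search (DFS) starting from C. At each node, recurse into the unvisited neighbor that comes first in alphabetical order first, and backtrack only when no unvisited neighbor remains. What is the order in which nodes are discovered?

C A D G B E F K I J H O N L M

Visit C
C → A
A → D
D → G
G → B
B → E
E → F
F → K
K → I
K → J
J → H
H → O
J → N
E → L
E → M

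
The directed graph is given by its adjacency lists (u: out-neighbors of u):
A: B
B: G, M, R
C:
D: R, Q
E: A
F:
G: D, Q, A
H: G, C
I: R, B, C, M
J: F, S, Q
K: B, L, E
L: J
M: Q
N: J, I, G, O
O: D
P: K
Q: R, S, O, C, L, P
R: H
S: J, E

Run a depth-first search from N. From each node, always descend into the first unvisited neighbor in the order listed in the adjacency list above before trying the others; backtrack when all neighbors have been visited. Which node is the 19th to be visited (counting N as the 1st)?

Visit N
N → J
J → F
J → S
S → E
E → A
A → B
B → G
G → D
D → R
R → H
H → C
D → Q
Q → O
Q → L
Q → P
P → K
B → M
N → I

Visit order: N, J, F, S, E, A, B, G, D, R, H, C, Q, O, L, P, K, M, I

I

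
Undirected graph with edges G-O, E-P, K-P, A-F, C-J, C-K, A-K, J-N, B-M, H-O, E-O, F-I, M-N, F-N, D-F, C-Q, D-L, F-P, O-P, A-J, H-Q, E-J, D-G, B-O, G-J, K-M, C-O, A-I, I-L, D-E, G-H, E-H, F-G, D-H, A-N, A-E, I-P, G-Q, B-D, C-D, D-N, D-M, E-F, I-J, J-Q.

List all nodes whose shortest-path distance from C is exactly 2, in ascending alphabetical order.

A, B, E, F, G, H, I, L, M, N, P

Level 0: C
Level 1: D, J, K, O, Q
Level 2: A, B, E, F, G, H, I, L, M, N, P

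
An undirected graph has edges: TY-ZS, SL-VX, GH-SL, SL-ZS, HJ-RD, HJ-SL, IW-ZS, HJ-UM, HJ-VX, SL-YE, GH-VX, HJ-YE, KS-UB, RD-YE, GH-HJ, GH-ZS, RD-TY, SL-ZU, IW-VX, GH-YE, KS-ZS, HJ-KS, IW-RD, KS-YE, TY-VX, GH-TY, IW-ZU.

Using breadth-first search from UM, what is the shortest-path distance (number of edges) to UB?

Level 0: UM
Level 1: HJ
Level 2: GH, KS, RD, SL, VX, YE
Level 3: IW, TY, UB, ZS, ZU
UB first appears at level 3.

3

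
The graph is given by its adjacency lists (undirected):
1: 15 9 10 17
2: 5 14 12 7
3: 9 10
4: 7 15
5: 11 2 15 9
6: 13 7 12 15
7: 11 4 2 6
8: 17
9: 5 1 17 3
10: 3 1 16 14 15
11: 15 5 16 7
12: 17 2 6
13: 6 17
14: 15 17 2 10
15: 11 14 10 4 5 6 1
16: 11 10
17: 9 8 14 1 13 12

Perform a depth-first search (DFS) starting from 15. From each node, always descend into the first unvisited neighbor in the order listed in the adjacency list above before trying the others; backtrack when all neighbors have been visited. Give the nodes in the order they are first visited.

Visit 15
15 → 11
11 → 5
5 → 2
2 → 14
14 → 17
17 → 9
9 → 1
1 → 10
10 → 3
10 → 16
17 → 8
17 → 13
13 → 6
6 → 7
7 → 4
6 → 12

15 → 11 → 5 → 2 → 14 → 17 → 9 → 1 → 10 → 3 → 16 → 8 → 13 → 6 → 7 → 4 → 12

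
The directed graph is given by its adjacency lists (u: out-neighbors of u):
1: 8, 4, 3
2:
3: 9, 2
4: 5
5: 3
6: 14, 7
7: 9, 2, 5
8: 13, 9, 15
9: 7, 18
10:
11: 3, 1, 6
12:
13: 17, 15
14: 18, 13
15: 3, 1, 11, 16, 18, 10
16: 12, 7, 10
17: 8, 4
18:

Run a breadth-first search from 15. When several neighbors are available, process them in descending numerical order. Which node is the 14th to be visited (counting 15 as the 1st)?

Visit 15; enqueue 18, 16, 11, 10, 3, 1 → queue [18, 16, 11, 10, 3, 1]
Visit 18 → queue [16, 11, 10, 3, 1]
Visit 16; enqueue 12, 7 → queue [11, 10, 3, 1, 12, 7]
Visit 11; enqueue 6 → queue [10, 3, 1, 12, 7, 6]
Visit 10 → queue [3, 1, 12, 7, 6]
Visit 3; enqueue 9, 2 → queue [1, 12, 7, 6, 9, 2]
Visit 1; enqueue 8, 4 → queue [12, 7, 6, 9, 2, 8, 4]
Visit 12 → queue [7, 6, 9, 2, 8, 4]
Visit 7; enqueue 5 → queue [6, 9, 2, 8, 4, 5]
Visit 6; enqueue 14 → queue [9, 2, 8, 4, 5, 14]
Visit 9 → queue [2, 8, 4, 5, 14]
Visit 2 → queue [8, 4, 5, 14]
Visit 8; enqueue 13 → queue [4, 5, 14, 13]
Visit 4 → queue [5, 14, 13]
Visit 5 → queue [14, 13]
Visit 14 → queue [13]
Visit 13; enqueue 17 → queue [17]
Visit 17 → queue []

Visit order: 15, 18, 16, 11, 10, 3, 1, 12, 7, 6, 9, 2, 8, 4, 5, 14, 13, 17

4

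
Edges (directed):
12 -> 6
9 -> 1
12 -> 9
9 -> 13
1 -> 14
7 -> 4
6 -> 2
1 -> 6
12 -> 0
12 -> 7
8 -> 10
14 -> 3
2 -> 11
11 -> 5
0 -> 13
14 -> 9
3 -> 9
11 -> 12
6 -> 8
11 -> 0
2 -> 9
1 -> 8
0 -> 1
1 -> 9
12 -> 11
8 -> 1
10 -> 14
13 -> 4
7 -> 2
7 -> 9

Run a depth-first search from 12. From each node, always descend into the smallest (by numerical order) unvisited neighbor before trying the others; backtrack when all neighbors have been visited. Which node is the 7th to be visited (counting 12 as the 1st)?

13

Visit 12
12 → 0
0 → 1
1 → 6
6 → 2
2 → 9
9 → 13
13 → 4
2 → 11
11 → 5
6 → 8
8 → 10
10 → 14
14 → 3
12 → 7

Visit order: 12, 0, 1, 6, 2, 9, 13, 4, 11, 5, 8, 10, 14, 3, 7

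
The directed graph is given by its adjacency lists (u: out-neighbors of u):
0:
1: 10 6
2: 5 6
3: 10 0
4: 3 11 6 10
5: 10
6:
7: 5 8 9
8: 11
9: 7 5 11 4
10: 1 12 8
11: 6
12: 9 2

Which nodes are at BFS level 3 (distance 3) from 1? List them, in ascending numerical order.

Level 0: 1
Level 1: 6, 10
Level 2: 8, 12
Level 3: 2, 9, 11
Level 4: 4, 5, 7
Level 5: 3
Level 6: 0

2, 9, 11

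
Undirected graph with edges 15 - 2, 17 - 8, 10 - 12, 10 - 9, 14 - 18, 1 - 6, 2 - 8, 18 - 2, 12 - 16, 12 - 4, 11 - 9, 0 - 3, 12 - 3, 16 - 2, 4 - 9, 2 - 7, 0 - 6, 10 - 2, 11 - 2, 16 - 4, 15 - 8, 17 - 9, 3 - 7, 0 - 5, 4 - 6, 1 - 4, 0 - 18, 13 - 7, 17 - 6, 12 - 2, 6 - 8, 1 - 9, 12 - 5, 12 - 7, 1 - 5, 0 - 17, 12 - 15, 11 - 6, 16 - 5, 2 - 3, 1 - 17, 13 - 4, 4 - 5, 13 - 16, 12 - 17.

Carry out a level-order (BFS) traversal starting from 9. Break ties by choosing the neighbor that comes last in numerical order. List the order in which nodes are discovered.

Visit 9; enqueue 17, 11, 10, 4, 1 → queue [17, 11, 10, 4, 1]
Visit 17; enqueue 12, 8, 6, 0 → queue [11, 10, 4, 1, 12, 8, 6, 0]
Visit 11; enqueue 2 → queue [10, 4, 1, 12, 8, 6, 0, 2]
Visit 10 → queue [4, 1, 12, 8, 6, 0, 2]
Visit 4; enqueue 16, 13, 5 → queue [1, 12, 8, 6, 0, 2, 16, 13, 5]
Visit 1 → queue [12, 8, 6, 0, 2, 16, 13, 5]
Visit 12; enqueue 15, 7, 3 → queue [8, 6, 0, 2, 16, 13, 5, 15, 7, 3]
Visit 8 → queue [6, 0, 2, 16, 13, 5, 15, 7, 3]
Visit 6 → queue [0, 2, 16, 13, 5, 15, 7, 3]
Visit 0; enqueue 18 → queue [2, 16, 13, 5, 15, 7, 3, 18]
Visit 2 → queue [16, 13, 5, 15, 7, 3, 18]
Visit 16 → queue [13, 5, 15, 7, 3, 18]
Visit 13 → queue [5, 15, 7, 3, 18]
Visit 5 → queue [15, 7, 3, 18]
Visit 15 → queue [7, 3, 18]
Visit 7 → queue [3, 18]
Visit 3 → queue [18]
Visit 18; enqueue 14 → queue [14]
Visit 14 → queue []

9, 17, 11, 10, 4, 1, 12, 8, 6, 0, 2, 16, 13, 5, 15, 7, 3, 18, 14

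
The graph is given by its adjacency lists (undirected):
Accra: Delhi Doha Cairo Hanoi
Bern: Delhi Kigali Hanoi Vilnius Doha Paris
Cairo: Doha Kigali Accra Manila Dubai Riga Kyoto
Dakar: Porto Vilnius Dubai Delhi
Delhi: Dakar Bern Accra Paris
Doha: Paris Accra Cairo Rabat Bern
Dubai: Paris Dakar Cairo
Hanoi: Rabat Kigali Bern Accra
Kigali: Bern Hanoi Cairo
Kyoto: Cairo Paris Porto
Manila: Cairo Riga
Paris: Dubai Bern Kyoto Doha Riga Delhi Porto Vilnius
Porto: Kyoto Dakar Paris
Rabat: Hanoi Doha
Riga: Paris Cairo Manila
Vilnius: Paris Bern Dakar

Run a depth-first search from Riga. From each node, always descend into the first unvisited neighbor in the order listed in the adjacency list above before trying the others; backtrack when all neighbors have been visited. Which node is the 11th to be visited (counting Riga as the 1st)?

Visit Riga
Riga → Paris
Paris → Dubai
Dubai → Dakar
Dakar → Porto
Porto → Kyoto
Kyoto → Cairo
Cairo → Doha
Doha → Accra
Accra → Delhi
Delhi → Bern
Bern → Kigali
Kigali → Hanoi
Hanoi → Rabat
Bern → Vilnius
Cairo → Manila

Visit order: Riga, Paris, Dubai, Dakar, Porto, Kyoto, Cairo, Doha, Accra, Delhi, Bern, Kigali, Hanoi, Rabat, Vilnius, Manila

Bern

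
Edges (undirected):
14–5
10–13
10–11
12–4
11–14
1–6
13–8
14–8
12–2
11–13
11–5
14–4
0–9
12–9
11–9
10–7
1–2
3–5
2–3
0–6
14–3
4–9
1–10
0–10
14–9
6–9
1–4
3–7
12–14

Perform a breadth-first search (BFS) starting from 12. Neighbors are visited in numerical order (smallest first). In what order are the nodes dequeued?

12 2 4 9 14 1 3 0 6 11 5 8 10 7 13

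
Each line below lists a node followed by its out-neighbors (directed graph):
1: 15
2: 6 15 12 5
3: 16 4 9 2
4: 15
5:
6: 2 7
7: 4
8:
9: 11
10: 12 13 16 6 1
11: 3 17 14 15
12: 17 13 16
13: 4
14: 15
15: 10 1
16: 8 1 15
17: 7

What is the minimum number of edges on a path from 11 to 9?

Level 0: 11
Level 1: 3, 14, 15, 17
Level 2: 1, 2, 4, 7, 9, 10, 16
Level 3: 5, 6, 8, 12, 13
9 first appears at level 2.

2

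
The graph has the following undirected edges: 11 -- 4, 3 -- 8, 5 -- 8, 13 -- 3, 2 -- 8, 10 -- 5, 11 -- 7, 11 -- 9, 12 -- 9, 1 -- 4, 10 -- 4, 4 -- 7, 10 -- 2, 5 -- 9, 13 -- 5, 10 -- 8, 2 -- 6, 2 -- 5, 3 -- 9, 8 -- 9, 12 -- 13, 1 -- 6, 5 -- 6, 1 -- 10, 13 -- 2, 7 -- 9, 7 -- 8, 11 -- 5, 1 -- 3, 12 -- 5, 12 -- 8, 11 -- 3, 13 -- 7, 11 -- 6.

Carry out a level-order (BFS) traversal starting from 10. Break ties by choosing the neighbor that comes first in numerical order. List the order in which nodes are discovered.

Visit 10; enqueue 1, 2, 4, 5, 8 → queue [1, 2, 4, 5, 8]
Visit 1; enqueue 3, 6 → queue [2, 4, 5, 8, 3, 6]
Visit 2; enqueue 13 → queue [4, 5, 8, 3, 6, 13]
Visit 4; enqueue 7, 11 → queue [5, 8, 3, 6, 13, 7, 11]
Visit 5; enqueue 9, 12 → queue [8, 3, 6, 13, 7, 11, 9, 12]
Visit 8 → queue [3, 6, 13, 7, 11, 9, 12]
Visit 3 → queue [6, 13, 7, 11, 9, 12]
Visit 6 → queue [13, 7, 11, 9, 12]
Visit 13 → queue [7, 11, 9, 12]
Visit 7 → queue [11, 9, 12]
Visit 11 → queue [9, 12]
Visit 9 → queue [12]
Visit 12 → queue []

10 -> 1 -> 2 -> 4 -> 5 -> 8 -> 3 -> 6 -> 13 -> 7 -> 11 -> 9 -> 12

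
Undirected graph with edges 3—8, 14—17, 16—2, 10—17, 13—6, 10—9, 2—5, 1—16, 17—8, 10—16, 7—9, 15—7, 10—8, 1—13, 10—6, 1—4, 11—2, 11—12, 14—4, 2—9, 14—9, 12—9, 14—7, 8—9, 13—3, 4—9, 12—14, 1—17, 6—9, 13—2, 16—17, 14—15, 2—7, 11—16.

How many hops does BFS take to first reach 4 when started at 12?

Level 0: 12
Level 1: 9, 11, 14
Level 2: 2, 4, 6, 7, 8, 10, 15, 16, 17
Level 3: 1, 3, 5, 13
4 first appears at level 2.

2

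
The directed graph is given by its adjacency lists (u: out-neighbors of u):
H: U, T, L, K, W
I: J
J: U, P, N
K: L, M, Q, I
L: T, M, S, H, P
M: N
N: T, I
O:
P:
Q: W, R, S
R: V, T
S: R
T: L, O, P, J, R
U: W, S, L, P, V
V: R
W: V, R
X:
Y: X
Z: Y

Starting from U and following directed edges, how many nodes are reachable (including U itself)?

BFS from U visits: U, L, P, S, V, W, H, M, T, R, K, N, J, O, I, Q
Reachable nodes: 16 of 19 total.

16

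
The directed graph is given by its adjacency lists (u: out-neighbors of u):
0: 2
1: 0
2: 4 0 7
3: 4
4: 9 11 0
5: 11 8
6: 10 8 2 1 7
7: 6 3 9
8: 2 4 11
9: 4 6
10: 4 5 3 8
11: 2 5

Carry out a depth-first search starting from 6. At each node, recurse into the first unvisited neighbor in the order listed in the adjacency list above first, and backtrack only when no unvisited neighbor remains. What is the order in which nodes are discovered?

Visit 6
6 → 10
10 → 4
4 → 9
4 → 11
11 → 2
2 → 0
2 → 7
7 → 3
11 → 5
5 → 8
6 → 1

6 10 4 9 11 2 0 7 3 5 8 1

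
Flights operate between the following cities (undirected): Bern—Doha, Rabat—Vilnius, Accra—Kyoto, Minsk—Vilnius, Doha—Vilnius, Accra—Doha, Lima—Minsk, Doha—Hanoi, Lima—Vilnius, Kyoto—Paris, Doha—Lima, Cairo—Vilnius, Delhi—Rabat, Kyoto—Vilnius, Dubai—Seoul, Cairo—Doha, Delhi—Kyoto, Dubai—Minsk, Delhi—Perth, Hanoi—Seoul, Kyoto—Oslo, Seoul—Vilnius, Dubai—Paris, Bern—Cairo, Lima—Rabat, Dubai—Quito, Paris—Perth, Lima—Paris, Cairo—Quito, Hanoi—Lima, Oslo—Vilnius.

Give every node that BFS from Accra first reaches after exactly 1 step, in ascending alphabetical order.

Doha, Kyoto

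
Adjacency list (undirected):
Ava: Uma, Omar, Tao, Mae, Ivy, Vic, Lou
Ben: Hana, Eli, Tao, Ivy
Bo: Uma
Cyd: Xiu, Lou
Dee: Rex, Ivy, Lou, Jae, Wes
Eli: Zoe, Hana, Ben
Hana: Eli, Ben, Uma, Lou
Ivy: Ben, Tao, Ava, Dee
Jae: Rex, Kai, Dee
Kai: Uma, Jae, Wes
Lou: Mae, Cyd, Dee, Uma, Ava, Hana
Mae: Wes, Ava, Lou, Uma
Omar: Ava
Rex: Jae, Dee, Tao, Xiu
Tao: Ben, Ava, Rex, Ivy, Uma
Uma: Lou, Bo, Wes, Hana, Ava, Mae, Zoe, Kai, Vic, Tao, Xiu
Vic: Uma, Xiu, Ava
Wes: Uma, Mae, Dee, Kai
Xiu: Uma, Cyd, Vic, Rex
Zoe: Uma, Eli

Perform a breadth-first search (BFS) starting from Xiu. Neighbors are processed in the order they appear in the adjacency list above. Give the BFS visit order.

Xiu, Uma, Cyd, Vic, Rex, Lou, Bo, Wes, Hana, Ava, Mae, Zoe, Kai, Tao, Jae, Dee, Eli, Ben, Omar, Ivy

Visit Xiu; enqueue Uma, Cyd, Vic, Rex → queue [Uma, Cyd, Vic, Rex]
Visit Uma; enqueue Lou, Bo, Wes, Hana, Ava, Mae, Zoe, Kai, Tao → queue [Cyd, Vic, Rex, Lou, Bo, Wes, Hana, Ava, Mae, Zoe, Kai, Tao]
Visit Cyd → queue [Vic, Rex, Lou, Bo, Wes, Hana, Ava, Mae, Zoe, Kai, Tao]
Visit Vic → queue [Rex, Lou, Bo, Wes, Hana, Ava, Mae, Zoe, Kai, Tao]
Visit Rex; enqueue Jae, Dee → queue [Lou, Bo, Wes, Hana, Ava, Mae, Zoe, Kai, Tao, Jae, Dee]
Visit Lou → queue [Bo, Wes, Hana, Ava, Mae, Zoe, Kai, Tao, Jae, Dee]
Visit Bo → queue [Wes, Hana, Ava, Mae, Zoe, Kai, Tao, Jae, Dee]
Visit Wes → queue [Hana, Ava, Mae, Zoe, Kai, Tao, Jae, Dee]
Visit Hana; enqueue Eli, Ben → queue [Ava, Mae, Zoe, Kai, Tao, Jae, Dee, Eli, Ben]
Visit Ava; enqueue Omar, Ivy → queue [Mae, Zoe, Kai, Tao, Jae, Dee, Eli, Ben, Omar, Ivy]
Visit Mae → queue [Zoe, Kai, Tao, Jae, Dee, Eli, Ben, Omar, Ivy]
Visit Zoe → queue [Kai, Tao, Jae, Dee, Eli, Ben, Omar, Ivy]
Visit Kai → queue [Tao, Jae, Dee, Eli, Ben, Omar, Ivy]
Visit Tao → queue [Jae, Dee, Eli, Ben, Omar, Ivy]
Visit Jae → queue [Dee, Eli, Ben, Omar, Ivy]
Visit Dee → queue [Eli, Ben, Omar, Ivy]
Visit Eli → queue [Ben, Omar, Ivy]
Visit Ben → queue [Omar, Ivy]
Visit Omar → queue [Ivy]
Visit Ivy → queue []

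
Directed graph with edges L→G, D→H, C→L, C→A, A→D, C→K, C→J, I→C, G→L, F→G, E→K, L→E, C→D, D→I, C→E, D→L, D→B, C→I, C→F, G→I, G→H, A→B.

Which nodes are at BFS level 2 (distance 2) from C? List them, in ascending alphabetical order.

B, G, H

Level 0: C
Level 1: A, D, E, F, I, J, K, L
Level 2: B, G, H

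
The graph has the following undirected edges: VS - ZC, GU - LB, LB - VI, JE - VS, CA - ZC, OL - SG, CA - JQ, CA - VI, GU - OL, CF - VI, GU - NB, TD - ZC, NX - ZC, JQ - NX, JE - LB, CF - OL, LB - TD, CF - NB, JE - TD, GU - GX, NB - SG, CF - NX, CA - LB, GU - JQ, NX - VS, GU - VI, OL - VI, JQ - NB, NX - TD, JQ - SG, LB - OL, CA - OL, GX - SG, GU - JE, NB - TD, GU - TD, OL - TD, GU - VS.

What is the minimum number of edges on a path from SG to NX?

Level 0: SG
Level 1: GX, JQ, NB, OL
Level 2: CA, CF, GU, LB, NX, TD, VI
Level 3: JE, VS, ZC
NX first appears at level 2.

2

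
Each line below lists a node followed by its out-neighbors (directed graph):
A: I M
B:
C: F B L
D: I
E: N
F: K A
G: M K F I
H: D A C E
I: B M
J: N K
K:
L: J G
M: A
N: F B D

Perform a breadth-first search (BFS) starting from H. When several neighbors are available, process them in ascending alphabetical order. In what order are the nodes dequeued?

H -> A -> C -> D -> E -> I -> M -> B -> F -> L -> N -> K -> G -> J

Visit H; enqueue A, C, D, E → queue [A, C, D, E]
Visit A; enqueue I, M → queue [C, D, E, I, M]
Visit C; enqueue B, F, L → queue [D, E, I, M, B, F, L]
Visit D → queue [E, I, M, B, F, L]
Visit E; enqueue N → queue [I, M, B, F, L, N]
Visit I → queue [M, B, F, L, N]
Visit M → queue [B, F, L, N]
Visit B → queue [F, L, N]
Visit F; enqueue K → queue [L, N, K]
Visit L; enqueue G, J → queue [N, K, G, J]
Visit N → queue [K, G, J]
Visit K → queue [G, J]
Visit G → queue [J]
Visit J → queue []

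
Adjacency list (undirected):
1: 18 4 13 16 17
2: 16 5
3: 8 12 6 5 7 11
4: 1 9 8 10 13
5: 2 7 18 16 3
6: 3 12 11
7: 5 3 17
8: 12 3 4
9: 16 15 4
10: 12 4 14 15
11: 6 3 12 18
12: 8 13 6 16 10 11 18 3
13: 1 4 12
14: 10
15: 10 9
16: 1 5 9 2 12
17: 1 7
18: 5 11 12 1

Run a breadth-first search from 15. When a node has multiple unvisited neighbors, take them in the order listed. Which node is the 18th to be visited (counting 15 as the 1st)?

Visit 15; enqueue 10, 9 → queue [10, 9]
Visit 10; enqueue 12, 4, 14 → queue [9, 12, 4, 14]
Visit 9; enqueue 16 → queue [12, 4, 14, 16]
Visit 12; enqueue 8, 13, 6, 11, 18, 3 → queue [4, 14, 16, 8, 13, 6, 11, 18, 3]
Visit 4; enqueue 1 → queue [14, 16, 8, 13, 6, 11, 18, 3, 1]
Visit 14 → queue [16, 8, 13, 6, 11, 18, 3, 1]
Visit 16; enqueue 5, 2 → queue [8, 13, 6, 11, 18, 3, 1, 5, 2]
Visit 8 → queue [13, 6, 11, 18, 3, 1, 5, 2]
Visit 13 → queue [6, 11, 18, 3, 1, 5, 2]
Visit 6 → queue [11, 18, 3, 1, 5, 2]
Visit 11 → queue [18, 3, 1, 5, 2]
Visit 18 → queue [3, 1, 5, 2]
Visit 3; enqueue 7 → queue [1, 5, 2, 7]
Visit 1; enqueue 17 → queue [5, 2, 7, 17]
Visit 5 → queue [2, 7, 17]
Visit 2 → queue [7, 17]
Visit 7 → queue [17]
Visit 17 → queue []

Visit order: 15, 10, 9, 12, 4, 14, 16, 8, 13, 6, 11, 18, 3, 1, 5, 2, 7, 17

17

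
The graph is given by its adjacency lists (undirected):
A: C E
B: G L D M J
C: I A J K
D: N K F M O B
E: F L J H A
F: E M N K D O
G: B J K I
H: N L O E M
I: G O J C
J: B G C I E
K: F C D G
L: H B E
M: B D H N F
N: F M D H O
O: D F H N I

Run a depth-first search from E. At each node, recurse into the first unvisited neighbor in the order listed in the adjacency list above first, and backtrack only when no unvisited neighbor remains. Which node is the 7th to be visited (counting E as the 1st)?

C

Visit E
E → F
F → M
M → B
B → G
G → J
J → C
C → I
I → O
O → D
D → N
N → H
H → L
D → K
C → A

Visit order: E, F, M, B, G, J, C, I, O, D, N, H, L, K, A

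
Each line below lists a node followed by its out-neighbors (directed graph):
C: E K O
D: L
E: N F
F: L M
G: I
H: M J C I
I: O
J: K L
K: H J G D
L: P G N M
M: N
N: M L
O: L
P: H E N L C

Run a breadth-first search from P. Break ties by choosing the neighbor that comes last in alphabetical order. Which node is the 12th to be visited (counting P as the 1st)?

O

Visit P; enqueue N, L, H, E, C → queue [N, L, H, E, C]
Visit N; enqueue M → queue [L, H, E, C, M]
Visit L; enqueue G → queue [H, E, C, M, G]
Visit H; enqueue J, I → queue [E, C, M, G, J, I]
Visit E; enqueue F → queue [C, M, G, J, I, F]
Visit C; enqueue O, K → queue [M, G, J, I, F, O, K]
Visit M → queue [G, J, I, F, O, K]
Visit G → queue [J, I, F, O, K]
Visit J → queue [I, F, O, K]
Visit I → queue [F, O, K]
Visit F → queue [O, K]
Visit O → queue [K]
Visit K; enqueue D → queue [D]
Visit D → queue []

Visit order: P, N, L, H, E, C, M, G, J, I, F, O, K, D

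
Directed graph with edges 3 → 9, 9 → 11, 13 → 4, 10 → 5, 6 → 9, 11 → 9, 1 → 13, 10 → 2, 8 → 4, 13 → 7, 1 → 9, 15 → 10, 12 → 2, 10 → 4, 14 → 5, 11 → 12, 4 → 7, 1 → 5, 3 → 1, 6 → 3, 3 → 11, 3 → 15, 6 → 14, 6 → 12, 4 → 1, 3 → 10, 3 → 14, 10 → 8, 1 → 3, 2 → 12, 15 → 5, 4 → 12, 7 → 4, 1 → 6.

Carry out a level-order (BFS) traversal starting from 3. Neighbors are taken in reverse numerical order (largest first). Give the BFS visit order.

3 → 15 → 14 → 11 → 10 → 9 → 1 → 5 → 12 → 8 → 4 → 2 → 13 → 6 → 7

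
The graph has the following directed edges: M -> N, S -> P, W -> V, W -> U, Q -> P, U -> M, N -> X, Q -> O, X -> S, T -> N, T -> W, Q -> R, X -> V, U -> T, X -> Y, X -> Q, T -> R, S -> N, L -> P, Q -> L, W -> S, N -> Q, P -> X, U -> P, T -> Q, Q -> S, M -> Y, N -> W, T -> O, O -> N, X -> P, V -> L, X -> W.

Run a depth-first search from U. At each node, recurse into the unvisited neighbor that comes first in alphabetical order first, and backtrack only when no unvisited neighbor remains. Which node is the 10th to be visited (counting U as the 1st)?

Visit U
U → M
M → N
N → Q
Q → L
L → P
P → X
X → S
X → V
X → W
X → Y
Q → O
Q → R
U → T

Visit order: U, M, N, Q, L, P, X, S, V, W, Y, O, R, T

W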